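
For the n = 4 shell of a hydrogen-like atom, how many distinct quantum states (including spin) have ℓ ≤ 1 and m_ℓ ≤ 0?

The n = 4 shell has ℓ = 0 through 3; check each.
Per ℓ-value: ℓ=0 → 1; ℓ=1 → 2.
Orbitals: 1 + 2 = 3. Each orbital carries two spin states, so 3 × 2 = 6 states.

6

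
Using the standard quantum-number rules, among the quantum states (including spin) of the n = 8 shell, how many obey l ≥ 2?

The n = 8 shell has l = 0 through 7; check each.
Per l-value: l=2 → 5; l=3 → 7; l=4 → 9; l=5 → 11; l=6 → 13; l=7 → 15.
Orbitals: 5 + 7 + 9 + 11 + 13 + 15 = 60. Each orbital carries two spin states, so 60 × 2 = 120 states.

120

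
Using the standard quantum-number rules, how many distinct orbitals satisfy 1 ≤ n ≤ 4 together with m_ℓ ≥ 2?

4

Treat each shell separately and count matching orbitals:
n=3 → 1; n=4 → 3.
Total orbitals: 1 + 3 = 4.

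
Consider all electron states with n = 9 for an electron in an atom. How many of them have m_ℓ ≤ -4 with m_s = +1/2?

Orbitals with m_ℓ ≤ -4, by ℓ: ℓ=4 → 1; ℓ=5 → 2; ℓ=6 → 3; ℓ=7 → 4; ℓ=8 → 5.
Orbitals: 1 + 2 + 3 + 4 + 5 = 15. With m_s fixed to a single value there is one state per orbital, giving 15 states.

15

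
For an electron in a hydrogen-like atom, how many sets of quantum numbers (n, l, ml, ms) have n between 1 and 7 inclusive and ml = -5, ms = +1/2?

Go shell by shell, enumerating (l, ml) with ml = -5:
n=6 → 1; n=7 → 2.
Orbitals: 1 + 2 = 3. With ms fixed to +1/2 there is one state per orbital, so 3 states.

3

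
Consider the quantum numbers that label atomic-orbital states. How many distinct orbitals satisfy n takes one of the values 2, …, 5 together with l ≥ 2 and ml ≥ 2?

10

Per-shell orbital counts meeting the constraint:
n=3 → 1; n=4 → 3; n=5 → 6.
Total orbitals: 1 + 3 + 6 = 10.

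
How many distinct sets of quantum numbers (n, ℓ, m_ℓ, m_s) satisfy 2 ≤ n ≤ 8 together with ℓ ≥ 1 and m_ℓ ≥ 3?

Count contributing orbitals for each principal shell:
n=4 → 1; n=5 → 3; n=6 → 6; n=7 → 10; n=8 → 15.
Orbitals: 1 + 3 + 6 + 10 + 15 = 35. Including both spin states (m_s = ±1/2) gives 2 × 35 = 70 states.

70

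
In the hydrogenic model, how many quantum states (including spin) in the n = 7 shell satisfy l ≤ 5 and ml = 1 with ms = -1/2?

Per l-value: l=1 → 1; l=2 → 1; l=3 → 1; l=4 → 1; l=5 → 1.
Orbitals: 1 + 1 + 1 + 1 + 1 = 5. With ms fixed to a single value there is one state per orbital, giving 5 states.

5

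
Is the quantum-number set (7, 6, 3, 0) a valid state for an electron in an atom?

The spin quantum number for an electron can only be m_s = +1/2 or −1/2; m_s = 0 is not one of those.

No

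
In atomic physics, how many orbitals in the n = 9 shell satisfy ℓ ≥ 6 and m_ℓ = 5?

3

Per ℓ-value: ℓ=6 → 1; ℓ=7 → 1; ℓ=8 → 1.
Total orbitals: 1 + 1 + 1 = 3.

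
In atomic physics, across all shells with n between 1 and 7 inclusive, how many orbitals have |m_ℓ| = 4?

12

Per-shell orbital counts meeting the constraint:
n=5 → 2; n=6 → 4; n=7 → 6.
Total orbitals: 2 + 4 + 6 = 12.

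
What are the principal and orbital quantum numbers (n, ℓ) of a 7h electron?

n = 7, ℓ = 5

The leading integer gives n = 7; the letter 'h' means ℓ = 5.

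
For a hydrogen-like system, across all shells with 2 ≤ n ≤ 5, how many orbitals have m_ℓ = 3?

3

Work shell by shell — for each n, count the (ℓ, m_ℓ) pairs that satisfy m_ℓ = 3:
n=4 → 1; n=5 → 2.
Total orbitals: 1 + 2 = 3.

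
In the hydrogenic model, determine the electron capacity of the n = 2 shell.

A shell holds 2n² electrons: 2 × 2² = 2 × 4 = 8.

8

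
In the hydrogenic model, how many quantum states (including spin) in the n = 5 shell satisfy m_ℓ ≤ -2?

The n = 5 shell has ℓ = 0 through 4; check each.
The (ℓ, m_ℓ) pairs meeting m_ℓ ≤ -2 give: ℓ=2 → 1; ℓ=3 → 2; ℓ=4 → 3.
Orbitals: 1 + 2 + 3 = 6. Each orbital carries two spin states, so 6 × 2 = 12 states.

12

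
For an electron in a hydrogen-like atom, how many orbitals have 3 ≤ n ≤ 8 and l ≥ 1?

Go shell by shell, enumerating (l, m_l) with l ≥ 1:
n=3 → 8; n=4 → 15; n=5 → 24; n=6 → 35; n=7 → 48; n=8 → 63.
Total orbitals: 8 + 15 + 24 + 35 + 48 + 63 = 193.

193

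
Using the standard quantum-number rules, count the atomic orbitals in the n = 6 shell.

The n = 6 shell contains n² = 6² = 36 orbitals.

36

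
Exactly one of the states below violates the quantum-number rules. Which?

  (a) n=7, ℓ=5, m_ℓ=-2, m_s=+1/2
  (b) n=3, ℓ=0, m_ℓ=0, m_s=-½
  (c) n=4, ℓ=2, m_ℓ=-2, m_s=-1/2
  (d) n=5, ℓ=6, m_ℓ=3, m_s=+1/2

(d) has ℓ = 6 ≥ n = 5, violating 0 ≤ ℓ ≤ n−1.
The remaining sets (a), (b), (c) satisfy all four rules.

(d)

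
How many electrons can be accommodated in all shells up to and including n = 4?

Total orbitals = 1² + 2² + 3² + 4² = 30. Doubling for spin gives 60 electrons.

60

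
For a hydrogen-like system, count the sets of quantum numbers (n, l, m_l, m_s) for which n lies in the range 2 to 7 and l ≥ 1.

Treat each shell separately and count matching orbitals:
n=2 → 3; n=3 → 8; n=4 → 15; n=5 → 24; n=6 → 35; n=7 → 48.
Orbitals: 3 + 8 + 15 + 24 + 35 + 48 = 133. Including both spin states (m_s = ±1/2) gives 2 × 133 = 266 states.

266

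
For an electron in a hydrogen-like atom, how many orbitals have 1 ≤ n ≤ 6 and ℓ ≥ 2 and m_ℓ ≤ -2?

For each n in the range, tally the orbitals obeying ℓ ≥ 2 and m_ℓ ≤ -2:
n=3 → 1; n=4 → 3; n=5 → 6; n=6 → 10.
Total orbitals: 1 + 3 + 6 + 10 = 20.

20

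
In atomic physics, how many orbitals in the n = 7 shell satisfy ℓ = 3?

Go through ℓ = 0, …, 6 (the values permitted for n = 7).
Per ℓ-value: ℓ=3 → 7.
Total orbitals: 7.

7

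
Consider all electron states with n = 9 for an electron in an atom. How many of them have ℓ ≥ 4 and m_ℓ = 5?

8

Contributions: ℓ=5 → 1; ℓ=6 → 1; ℓ=7 → 1; ℓ=8 → 1.
Orbitals: 1 + 1 + 1 + 1 = 4. Each orbital carries two spin states, so 4 × 2 = 8 states.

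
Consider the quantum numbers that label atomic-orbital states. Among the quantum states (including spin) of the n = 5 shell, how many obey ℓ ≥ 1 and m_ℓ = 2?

6

With n = 5 the allowed ℓ are 0, 1, …, 4.
Per ℓ-value: ℓ=2 → 1; ℓ=3 → 1; ℓ=4 → 1.
Orbitals: 1 + 1 + 1 = 3. Each orbital carries two spin states, so 3 × 2 = 6 states.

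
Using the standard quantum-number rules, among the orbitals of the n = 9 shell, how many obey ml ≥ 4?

With n = 9 the allowed l are 0, 1, …, 8.
The (l, ml) pairs meeting ml ≥ 4 give: l=4 → 1; l=5 → 2; l=6 → 3; l=7 → 4; l=8 → 5.
Total orbitals: 1 + 2 + 3 + 4 + 5 = 15.

15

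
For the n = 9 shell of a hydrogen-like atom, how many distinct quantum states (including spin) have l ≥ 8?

With n = 9 the allowed l are 0, 1, …, 8.
Per l-value: l=8 → 17.
Orbitals: 17. Each orbital carries two spin states, so 17 × 2 = 34 states.

34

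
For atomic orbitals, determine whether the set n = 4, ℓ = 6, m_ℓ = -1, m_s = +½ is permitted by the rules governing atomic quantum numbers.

The orbital quantum number must satisfy 0 ≤ ℓ ≤ n−1. With n = 4 the allowed ℓ values are 0, 1, 2, 3, so ℓ = 6 is out of range.

Not allowed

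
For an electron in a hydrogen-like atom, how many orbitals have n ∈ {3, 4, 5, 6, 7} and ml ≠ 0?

110

Go shell by shell, enumerating (l, ml) with ml ≠ 0:
n=3 → 6; n=4 → 12; n=5 → 20; n=6 → 30; n=7 → 42.
Total orbitals: 6 + 12 + 20 + 30 + 42 = 110.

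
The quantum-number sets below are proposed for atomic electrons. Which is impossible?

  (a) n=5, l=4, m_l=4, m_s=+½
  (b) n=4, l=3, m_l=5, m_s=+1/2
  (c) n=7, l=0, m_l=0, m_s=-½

(b)

(b) has |m_l| = 5 > l = 3, violating −l ≤ m_l ≤ l.
The remaining sets (a), (c) satisfy all four rules.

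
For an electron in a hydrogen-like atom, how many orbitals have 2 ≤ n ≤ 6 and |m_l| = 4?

6

Treat each shell separately and count matching orbitals:
n=5 → 2; n=6 → 4.
Total orbitals: 2 + 4 = 6.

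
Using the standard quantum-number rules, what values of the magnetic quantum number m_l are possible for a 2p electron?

-1, 0, 1

The 2p subshell has l = 1, and m_l takes every integer from −l to +l. With l = 1 that gives the 3 values -1, 0, 1.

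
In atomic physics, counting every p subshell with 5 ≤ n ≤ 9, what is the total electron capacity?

30

A p subshell (ℓ = 1) exists for every n ≥ 2, so shells n = 5, 6, 7, 8, 9 each contribute one — 5 subshells.
Since each p subshell holds 2(2·1+1) = 6 electrons, the total is 5 × 6 = 30.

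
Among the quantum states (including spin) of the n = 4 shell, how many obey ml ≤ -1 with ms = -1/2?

With n = 4 the allowed l are 0, 1, …, 3.
Contributions: l=1 → 1; l=2 → 2; l=3 → 3.
Orbitals: 1 + 2 + 3 = 6. With ms fixed to a single value there is one state per orbital, giving 6 states.

6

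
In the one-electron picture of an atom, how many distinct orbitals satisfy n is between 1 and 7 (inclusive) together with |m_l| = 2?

30

Work shell by shell — for each n, count the (l, m_l) pairs that satisfy |m_l| = 2:
n=3 → 2; n=4 → 4; n=5 → 6; n=6 → 8; n=7 → 10.
Total orbitals: 2 + 4 + 6 + 8 + 10 = 30.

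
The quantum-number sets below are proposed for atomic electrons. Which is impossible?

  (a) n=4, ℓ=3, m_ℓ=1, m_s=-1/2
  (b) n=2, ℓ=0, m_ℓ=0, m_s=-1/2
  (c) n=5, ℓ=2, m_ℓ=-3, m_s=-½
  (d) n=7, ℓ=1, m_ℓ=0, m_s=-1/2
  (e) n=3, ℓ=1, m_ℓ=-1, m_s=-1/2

(c)

(c) has |m_ℓ| = 3 > ℓ = 2, violating −ℓ ≤ m_ℓ ≤ ℓ.
The remaining sets (a), (b), (d), (e) satisfy all four rules.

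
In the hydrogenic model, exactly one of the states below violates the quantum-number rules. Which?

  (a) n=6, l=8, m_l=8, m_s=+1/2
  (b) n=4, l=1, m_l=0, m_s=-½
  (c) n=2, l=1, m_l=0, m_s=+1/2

(a) has l = 8 ≥ n = 6, violating 0 ≤ l ≤ n−1.
The remaining sets (b), (c) satisfy all four rules.

(a)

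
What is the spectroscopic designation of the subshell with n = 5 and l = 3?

5f

l = 3 corresponds to the letter 'f', so the subshell is 5f.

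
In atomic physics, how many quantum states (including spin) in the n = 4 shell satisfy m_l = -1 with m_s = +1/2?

The n = 4 shell has l = 0 through 3; check each.
Orbitals with m_l = -1, by l: l=1 → 1; l=2 → 1; l=3 → 1.
Orbitals: 1 + 1 + 1 = 3. With m_s fixed to a single value there is one state per orbital, giving 3 states.

3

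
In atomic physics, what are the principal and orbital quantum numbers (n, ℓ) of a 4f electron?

The leading integer gives n = 4; the letter 'f' means ℓ = 3.

n = 4, ℓ = 3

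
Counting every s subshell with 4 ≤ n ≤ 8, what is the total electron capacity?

An s subshell (l = 0) exists for every n ≥ 1, so shells n = 4, 5, 6, 7, 8 each contribute one — 5 subshells.
Since each s subshell holds 2(2·0+1) = 2 electrons, the total is 5 × 2 = 10.

10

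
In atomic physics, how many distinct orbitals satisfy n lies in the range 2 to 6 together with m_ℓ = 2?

10

Per-shell orbital counts meeting the constraint:
n=3 → 1; n=4 → 2; n=5 → 3; n=6 → 4.
Total orbitals: 1 + 2 + 3 + 4 = 10.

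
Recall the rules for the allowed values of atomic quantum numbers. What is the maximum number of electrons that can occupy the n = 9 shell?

A shell holds 2n² electrons: 2 × 9² = 2 × 81 = 162.

162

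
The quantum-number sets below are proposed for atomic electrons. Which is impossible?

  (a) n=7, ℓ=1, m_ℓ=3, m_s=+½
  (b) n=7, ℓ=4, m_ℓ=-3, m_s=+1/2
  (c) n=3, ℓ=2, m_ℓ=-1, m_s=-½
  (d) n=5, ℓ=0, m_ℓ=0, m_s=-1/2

(a) has |m_ℓ| = 3 > ℓ = 1, violating −ℓ ≤ m_ℓ ≤ ℓ.
The remaining sets (b), (c), (d) satisfy all four rules.

(a)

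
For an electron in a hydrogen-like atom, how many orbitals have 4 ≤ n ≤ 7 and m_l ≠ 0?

Per-shell orbital counts meeting the constraint:
n=4 → 12; n=5 → 20; n=6 → 30; n=7 → 42.
Total orbitals: 12 + 20 + 30 + 42 = 104.

104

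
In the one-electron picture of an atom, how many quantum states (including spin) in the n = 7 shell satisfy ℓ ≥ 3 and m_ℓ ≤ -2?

28

The n = 7 shell has ℓ = 0 through 6; check each.
The (ℓ, m_ℓ) pairs meeting ℓ ≥ 3 and m_ℓ ≤ -2 give: ℓ=3 → 2; ℓ=4 → 3; ℓ=5 → 4; ℓ=6 → 5.
Orbitals: 2 + 3 + 4 + 5 = 14. Each orbital carries two spin states, so 14 × 2 = 28 states.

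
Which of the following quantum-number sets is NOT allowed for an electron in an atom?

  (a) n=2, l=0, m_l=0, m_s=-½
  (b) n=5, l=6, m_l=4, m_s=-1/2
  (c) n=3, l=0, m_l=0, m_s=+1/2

(b)

(b) has l = 6 ≥ n = 5, violating 0 ≤ l ≤ n−1.
The remaining sets (a), (c) satisfy all four rules.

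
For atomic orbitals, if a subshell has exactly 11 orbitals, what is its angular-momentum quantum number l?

l = 5

2l+1 = 11 gives l = 5.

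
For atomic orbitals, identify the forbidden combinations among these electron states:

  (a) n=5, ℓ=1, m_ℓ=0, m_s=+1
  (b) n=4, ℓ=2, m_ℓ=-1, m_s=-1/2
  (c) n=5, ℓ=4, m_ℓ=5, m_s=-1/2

(a) and (c)

(a) has m_s = +1, but an electron's spin must be ±1/2.
(c) has |m_ℓ| = 5 > ℓ = 4, violating −ℓ ≤ m_ℓ ≤ ℓ.
The remaining set (b) satisfies all four rules.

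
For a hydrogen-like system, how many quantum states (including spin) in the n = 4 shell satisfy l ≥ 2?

24

The n = 4 shell has l = 0 through 3; check each.
Per l-value: l=2 → 5; l=3 → 7.
Orbitals: 5 + 7 = 12. Each orbital carries two spin states, so 12 × 2 = 24 states.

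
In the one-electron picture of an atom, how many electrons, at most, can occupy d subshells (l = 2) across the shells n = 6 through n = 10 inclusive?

50

A d subshell (l = 2) exists for every n ≥ 3, so shells n = 6, 7, 8, 9, 10 each contribute one — 5 subshells.
Since each d subshell holds 2(2·2+1) = 10 electrons, the total is 5 × 10 = 50.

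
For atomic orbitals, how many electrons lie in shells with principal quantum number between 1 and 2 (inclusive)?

Shell n has n² orbitals: 1²=1 + 2²=4 = 5 orbitals.
Two spin states per orbital: 2 × 5 = 10 electrons.

10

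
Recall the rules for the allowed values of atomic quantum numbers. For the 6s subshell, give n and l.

n = 6, l = 0

The leading integer gives n = 6; the letter 's' means l = 0.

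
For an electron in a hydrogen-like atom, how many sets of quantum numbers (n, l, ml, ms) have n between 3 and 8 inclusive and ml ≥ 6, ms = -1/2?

Per-shell orbital counts meeting the constraint:
n=7 → 1; n=8 → 3.
Orbitals: 1 + 3 = 4. With ms fixed to -1/2 there is one state per orbital, so 4 states.

4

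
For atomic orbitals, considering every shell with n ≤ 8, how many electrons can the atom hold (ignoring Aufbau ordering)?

Total orbitals = 1² + 2² + 3² + 4² + 5² + 6² + 7² + 8² = 204. Doubling for spin gives 408 electrons.

408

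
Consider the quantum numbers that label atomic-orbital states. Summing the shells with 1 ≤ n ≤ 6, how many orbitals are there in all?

Shell n has n² orbitals: 1²=1 + 2²=4 + 3²=9 + 4²=16 + 5²=25 + 6²=36 = 91 orbitals.

91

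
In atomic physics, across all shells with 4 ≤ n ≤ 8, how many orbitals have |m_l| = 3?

Work shell by shell — for each n, count the (l, m_l) pairs that satisfy |m_l| = 3:
n=4 → 2; n=5 → 4; n=6 → 6; n=7 → 8; n=8 → 10.
Total orbitals: 2 + 4 + 6 + 8 + 10 = 30.

30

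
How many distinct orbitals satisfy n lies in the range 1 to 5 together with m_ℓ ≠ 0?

40

Treat each shell separately and count matching orbitals:
n=2 → 2; n=3 → 6; n=4 → 12; n=5 → 20.
Total orbitals: 2 + 6 + 12 + 20 = 40.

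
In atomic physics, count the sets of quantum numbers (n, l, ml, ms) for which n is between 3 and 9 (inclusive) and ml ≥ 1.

Go shell by shell, enumerating (l, ml) with ml ≥ 1:
n=3 → 3; n=4 → 6; n=5 → 10; n=6 → 15; n=7 → 21; n=8 → 28; n=9 → 36.
Orbitals: 3 + 6 + 10 + 15 + 21 + 28 + 36 = 119. Including both spin states (ms = ±1/2) gives 2 × 119 = 238 states.

238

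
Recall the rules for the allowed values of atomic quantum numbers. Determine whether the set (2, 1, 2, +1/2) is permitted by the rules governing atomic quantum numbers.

Not allowed

The magnetic quantum number must satisfy −ℓ ≤ m_ℓ ≤ ℓ. With ℓ = 1, m_ℓ can only be -1, 0, 1, so m_ℓ = 2 is forbidden.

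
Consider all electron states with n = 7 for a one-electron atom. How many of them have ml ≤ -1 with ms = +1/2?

For n = 7, l ranges over 0 … 6.
Contributions: l=1 → 1; l=2 → 2; l=3 → 3; l=4 → 4; l=5 → 5; l=6 → 6.
Orbitals: 1 + 2 + 3 + 4 + 5 + 6 = 21. With ms fixed to a single value there is one state per orbital, giving 21 states.

21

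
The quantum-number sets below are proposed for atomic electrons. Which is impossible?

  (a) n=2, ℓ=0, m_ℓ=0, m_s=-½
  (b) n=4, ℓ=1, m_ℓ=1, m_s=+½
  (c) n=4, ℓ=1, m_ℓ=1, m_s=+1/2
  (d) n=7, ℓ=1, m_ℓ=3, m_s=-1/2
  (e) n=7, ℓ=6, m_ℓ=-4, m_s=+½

(d)

(d) has |m_ℓ| = 3 > ℓ = 1, violating −ℓ ≤ m_ℓ ≤ ℓ.
The remaining sets (a), (b), (c), (e) satisfy all four rules.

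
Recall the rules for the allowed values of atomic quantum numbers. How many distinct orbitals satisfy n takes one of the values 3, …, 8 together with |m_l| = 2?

42

Treat each shell separately and count matching orbitals:
n=3 → 2; n=4 → 4; n=5 → 6; n=6 → 8; n=7 → 10; n=8 → 12.
Total orbitals: 2 + 4 + 6 + 8 + 10 + 12 = 42.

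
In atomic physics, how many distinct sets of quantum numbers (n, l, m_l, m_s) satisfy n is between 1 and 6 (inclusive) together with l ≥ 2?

Per-shell orbital counts meeting the constraint:
n=3 → 5; n=4 → 12; n=5 → 21; n=6 → 32.
Orbitals: 5 + 12 + 21 + 32 = 70. Including both spin states (m_s = ±1/2) gives 2 × 70 = 140 states.

140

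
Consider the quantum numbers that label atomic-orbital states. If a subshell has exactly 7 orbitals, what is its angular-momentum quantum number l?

l = 3 (f)

2l+1 = 7 gives l = 3.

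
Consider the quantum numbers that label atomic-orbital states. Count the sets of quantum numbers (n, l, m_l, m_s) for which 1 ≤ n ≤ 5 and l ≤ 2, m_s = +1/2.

Per-shell orbital counts meeting the constraint:
n=1 → 1; n=2 → 4; n=3 → 9; n=4 → 9; n=5 → 9.
Orbitals: 1 + 4 + 9 + 9 + 9 = 32. With m_s fixed to +1/2 there is one state per orbital, so 32 states.

32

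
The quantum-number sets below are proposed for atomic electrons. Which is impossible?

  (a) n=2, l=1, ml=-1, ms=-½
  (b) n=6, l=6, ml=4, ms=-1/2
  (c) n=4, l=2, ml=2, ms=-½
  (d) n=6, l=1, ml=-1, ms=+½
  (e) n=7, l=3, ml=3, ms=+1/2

(b) has l = 6 ≥ n = 6, violating 0 ≤ l ≤ n−1.
The remaining sets (a), (c), (d), (e) satisfy all four rules.

(b)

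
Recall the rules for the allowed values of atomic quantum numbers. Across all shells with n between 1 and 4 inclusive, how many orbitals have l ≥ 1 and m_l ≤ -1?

Treat each shell separately and count matching orbitals:
n=2 → 1; n=3 → 3; n=4 → 6.
Total orbitals: 1 + 3 + 6 = 10.

10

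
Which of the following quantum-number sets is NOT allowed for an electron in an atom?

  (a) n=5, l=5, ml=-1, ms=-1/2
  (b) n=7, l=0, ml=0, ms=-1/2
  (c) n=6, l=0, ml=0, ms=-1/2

(a) has l = 5 ≥ n = 5, violating 0 ≤ l ≤ n−1.
The remaining sets (b), (c) satisfy all four rules.

(a)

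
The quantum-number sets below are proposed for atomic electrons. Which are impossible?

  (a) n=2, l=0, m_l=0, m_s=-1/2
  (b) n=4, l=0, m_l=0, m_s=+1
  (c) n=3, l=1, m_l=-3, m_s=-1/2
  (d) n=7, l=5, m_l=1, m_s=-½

(b) has m_s = +1, but an electron's spin must be ±1/2.
(c) has |m_l| = 3 > l = 1, violating −l ≤ m_l ≤ l.
The remaining sets (a), (d) satisfy all four rules.

(b) and (c)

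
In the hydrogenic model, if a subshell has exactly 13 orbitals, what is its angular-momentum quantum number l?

2l+1 = 13 gives l = 6.

l = 6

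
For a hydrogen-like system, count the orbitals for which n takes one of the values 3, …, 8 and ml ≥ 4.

20

Work shell by shell — for each n, count the (l, ml) pairs that satisfy ml ≥ 4:
n=5 → 1; n=6 → 3; n=7 → 6; n=8 → 10.
Total orbitals: 1 + 3 + 6 + 10 = 20.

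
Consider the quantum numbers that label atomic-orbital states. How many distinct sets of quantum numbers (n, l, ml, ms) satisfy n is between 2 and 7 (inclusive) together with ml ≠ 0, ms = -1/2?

For each n in the range, tally the orbitals obeying ml ≠ 0:
n=2 → 2; n=3 → 6; n=4 → 12; n=5 → 20; n=6 → 30; n=7 → 42.
Orbitals: 2 + 6 + 12 + 20 + 30 + 42 = 112. With ms fixed to -1/2 there is one state per orbital, so 112 states.

112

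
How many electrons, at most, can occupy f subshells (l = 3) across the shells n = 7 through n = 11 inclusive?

70

An f subshell (l = 3) exists for every n ≥ 4, so shells n = 7, 8, 9, 10, 11 each contribute one — 5 subshells.
Since each f subshell holds 2(2·3+1) = 14 electrons, the total is 5 × 14 = 70.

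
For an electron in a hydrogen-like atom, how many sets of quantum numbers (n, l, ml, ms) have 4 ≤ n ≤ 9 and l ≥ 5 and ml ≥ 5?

Treat each shell separately and count matching orbitals:
n=6 → 1; n=7 → 3; n=8 → 6; n=9 → 10.
Orbitals: 1 + 3 + 6 + 10 = 20. Including both spin states (ms = ±1/2) gives 2 × 20 = 40 states.

40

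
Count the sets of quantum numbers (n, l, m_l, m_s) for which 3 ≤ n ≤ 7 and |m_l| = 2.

60

Count contributing orbitals for each principal shell:
n=3 → 2; n=4 → 4; n=5 → 6; n=6 → 8; n=7 → 10.
Orbitals: 2 + 4 + 6 + 8 + 10 = 30. Including both spin states (m_s = ±1/2) gives 2 × 30 = 60 states.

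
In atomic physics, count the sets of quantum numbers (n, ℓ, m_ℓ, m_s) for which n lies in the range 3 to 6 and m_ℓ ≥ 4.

For each n in the range, tally the orbitals obeying m_ℓ ≥ 4:
n=5 → 1; n=6 → 3.
Orbitals: 1 + 3 = 4. Including both spin states (m_s = ±1/2) gives 2 × 4 = 8 states.

8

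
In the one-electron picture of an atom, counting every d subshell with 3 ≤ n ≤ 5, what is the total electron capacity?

A d subshell (l = 2) exists for every n ≥ 3, so shells n = 3, 4, 5 each contribute one — 3 subshells.
Since each d subshell holds 2(2·2+1) = 10 electrons, the total is 3 × 10 = 30.

30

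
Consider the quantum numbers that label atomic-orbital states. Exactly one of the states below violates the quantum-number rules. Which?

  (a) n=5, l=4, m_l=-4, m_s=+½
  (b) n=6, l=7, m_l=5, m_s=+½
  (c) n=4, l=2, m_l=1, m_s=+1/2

(b) has l = 7 ≥ n = 6, violating 0 ≤ l ≤ n−1.
The remaining sets (a), (c) satisfy all four rules.

(b)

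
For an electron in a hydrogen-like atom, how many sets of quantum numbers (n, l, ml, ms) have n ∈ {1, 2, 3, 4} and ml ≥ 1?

20

Treat each shell separately and count matching orbitals:
n=2 → 1; n=3 → 3; n=4 → 6.
Orbitals: 1 + 3 + 6 = 10. Including both spin states (ms = ±1/2) gives 2 × 10 = 20 states.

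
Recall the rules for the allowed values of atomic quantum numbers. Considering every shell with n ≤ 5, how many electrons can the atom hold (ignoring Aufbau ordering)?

110

Total orbitals = 1² + 2² + 3² + 4² + 5² = 55. Doubling for spin gives 110 electrons.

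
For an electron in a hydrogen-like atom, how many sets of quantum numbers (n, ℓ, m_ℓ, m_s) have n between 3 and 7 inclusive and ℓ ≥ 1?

Go shell by shell, enumerating (ℓ, m_ℓ) with ℓ ≥ 1:
n=3 → 8; n=4 → 15; n=5 → 24; n=6 → 35; n=7 → 48.
Orbitals: 8 + 15 + 24 + 35 + 48 = 130. Including both spin states (m_s = ±1/2) gives 2 × 130 = 260 states.

260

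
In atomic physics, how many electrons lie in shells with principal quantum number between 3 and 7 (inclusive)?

Shell n has n² orbitals: 3²=9 + 4²=16 + 5²=25 + 6²=36 + 7²=49 = 135 orbitals.
Two spin states per orbital: 2 × 135 = 270 electrons.

270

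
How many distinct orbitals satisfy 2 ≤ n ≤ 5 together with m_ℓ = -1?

10

Work shell by shell — for each n, count the (ℓ, m_ℓ) pairs that satisfy m_ℓ = -1:
n=2 → 1; n=3 → 2; n=4 → 3; n=5 → 4.
Total orbitals: 1 + 2 + 3 + 4 = 10.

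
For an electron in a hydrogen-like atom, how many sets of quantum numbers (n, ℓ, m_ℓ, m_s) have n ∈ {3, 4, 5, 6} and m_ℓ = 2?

Treat each shell separately and count matching orbitals:
n=3 → 1; n=4 → 2; n=5 → 3; n=6 → 4.
Orbitals: 1 + 2 + 3 + 4 = 10. Including both spin states (m_s = ±1/2) gives 2 × 10 = 20 states.

20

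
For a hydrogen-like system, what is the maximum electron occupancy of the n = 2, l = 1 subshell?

A subshell with l = 1 has 2l+1 = 3 orbitals, each holding 2 electrons (spin ±1/2), so 3 × 2 = 6.

6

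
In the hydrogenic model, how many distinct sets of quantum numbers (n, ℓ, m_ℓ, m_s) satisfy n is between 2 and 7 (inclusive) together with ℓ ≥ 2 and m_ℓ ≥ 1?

Go shell by shell, enumerating (ℓ, m_ℓ) with ℓ ≥ 2 and m_ℓ ≥ 1:
n=3 → 2; n=4 → 5; n=5 → 9; n=6 → 14; n=7 → 20.
Orbitals: 2 + 5 + 9 + 14 + 20 = 50. Including both spin states (m_s = ±1/2) gives 2 × 50 = 100 states.

100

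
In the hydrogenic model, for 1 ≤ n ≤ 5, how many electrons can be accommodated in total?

110

Total orbitals = 1² + 2² + 3² + 4² + 5² = 55. Doubling for spin gives 110 electrons.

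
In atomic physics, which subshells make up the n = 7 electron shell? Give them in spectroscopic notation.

For n = 7, l runs from 0 to 6. In spectroscopic notation l = 0,1,2,… ↔ s,p,d,f,g,h,i, so the subshells are 7s, 7p, 7d, 7f, 7g, 7h, 7i.

7s, 7p, 7d, 7f, 7g, 7h, 7i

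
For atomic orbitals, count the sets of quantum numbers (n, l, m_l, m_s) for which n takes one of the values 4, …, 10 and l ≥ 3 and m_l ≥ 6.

Go shell by shell, enumerating (l, m_l) with l ≥ 3 and m_l ≥ 6:
n=7 → 1; n=8 → 3; n=9 → 6; n=10 → 10.
Orbitals: 1 + 3 + 6 + 10 = 20. Including both spin states (m_s = ±1/2) gives 2 × 20 = 40 states.

40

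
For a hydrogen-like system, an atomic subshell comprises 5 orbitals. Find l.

2l+1 = 5 gives l = 2.

l = 2 (d)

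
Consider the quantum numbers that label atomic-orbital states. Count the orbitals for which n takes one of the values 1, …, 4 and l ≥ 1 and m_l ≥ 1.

For each n in the range, tally the orbitals obeying l ≥ 1 and m_l ≥ 1:
n=2 → 1; n=3 → 3; n=4 → 6.
Total orbitals: 1 + 3 + 6 = 10.

10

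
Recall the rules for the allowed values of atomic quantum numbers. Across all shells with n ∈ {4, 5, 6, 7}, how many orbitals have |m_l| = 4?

Work shell by shell — for each n, count the (l, m_l) pairs that satisfy |m_l| = 4:
n=5 → 2; n=6 → 4; n=7 → 6.
Total orbitals: 2 + 4 + 6 = 12.

12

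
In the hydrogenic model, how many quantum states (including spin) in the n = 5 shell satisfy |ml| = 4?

4

The n = 5 shell has l = 0 through 4; check each.
Orbitals with |ml| = 4, by l: l=4 → 2.
Orbitals: 2. Each orbital carries two spin states, so 2 × 2 = 4 states.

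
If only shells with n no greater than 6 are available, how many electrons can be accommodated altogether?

182

Total orbitals = 1² + 2² + 3² + 4² + 5² + 6² = 91. Doubling for spin gives 182 electrons.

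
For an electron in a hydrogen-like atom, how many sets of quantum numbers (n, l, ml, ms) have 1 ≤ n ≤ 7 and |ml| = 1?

84

Work shell by shell — for each n, count the (l, ml) pairs that satisfy |ml| = 1:
n=2 → 2; n=3 → 4; n=4 → 6; n=5 → 8; n=6 → 10; n=7 → 12.
Orbitals: 2 + 4 + 6 + 8 + 10 + 12 = 42. Including both spin states (ms = ±1/2) gives 2 × 42 = 84 states.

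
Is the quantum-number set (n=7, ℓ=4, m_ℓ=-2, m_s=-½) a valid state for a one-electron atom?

n = 7 is a positive integer. ℓ = 4 satisfies 0 ≤ ℓ ≤ n−1 = 6. m_ℓ = -2 lies in the range −ℓ … +ℓ (here −4 … 4). m_s = -1/2 is one of ±1/2.
All four constraints are satisfied.

Valid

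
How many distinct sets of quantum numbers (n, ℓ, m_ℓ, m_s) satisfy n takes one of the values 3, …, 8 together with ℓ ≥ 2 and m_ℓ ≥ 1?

For each n in the range, tally the orbitals obeying ℓ ≥ 2 and m_ℓ ≥ 1:
n=3 → 2; n=4 → 5; n=5 → 9; n=6 → 14; n=7 → 20; n=8 → 27.
Orbitals: 2 + 5 + 9 + 14 + 20 + 27 = 77. Including both spin states (m_s = ±1/2) gives 2 × 77 = 154 states.

154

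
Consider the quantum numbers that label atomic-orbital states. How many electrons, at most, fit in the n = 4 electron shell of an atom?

A shell holds 2n² electrons: 2 × 4² = 2 × 16 = 32.

32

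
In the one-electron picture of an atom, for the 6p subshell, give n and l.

The leading integer gives n = 6; the letter 'p' means l = 1.

n = 6, l = 1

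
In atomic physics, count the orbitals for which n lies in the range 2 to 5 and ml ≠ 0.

40

Count contributing orbitals for each principal shell:
n=2 → 2; n=3 → 6; n=4 → 12; n=5 → 20.
Total orbitals: 2 + 6 + 12 + 20 = 40.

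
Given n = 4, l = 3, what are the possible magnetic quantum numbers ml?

-3, -2, -1, 0, 1, 2, 3

ml takes every integer from −l to +l. With l = 3 that gives the 7 values -3, -2, -1, 0, 1, 2, 3.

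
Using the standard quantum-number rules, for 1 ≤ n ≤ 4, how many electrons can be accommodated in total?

60

Total orbitals = 1² + 2² + 3² + 4² = 30. Doubling for spin gives 60 electrons.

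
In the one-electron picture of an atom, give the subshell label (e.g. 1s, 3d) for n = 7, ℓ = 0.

7s

ℓ = 0 corresponds to the letter 's', so the subshell is 7s.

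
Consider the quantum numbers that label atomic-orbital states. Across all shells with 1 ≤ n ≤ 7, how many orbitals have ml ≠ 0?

112

Work shell by shell — for each n, count the (l, ml) pairs that satisfy ml ≠ 0:
n=2 → 2; n=3 → 6; n=4 → 12; n=5 → 20; n=6 → 30; n=7 → 42.
Total orbitals: 2 + 6 + 12 + 20 + 30 + 42 = 112.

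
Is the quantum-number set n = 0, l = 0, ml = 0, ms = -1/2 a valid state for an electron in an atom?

No

The principal quantum number must be a positive integer (n ≥ 1), but here n = 0.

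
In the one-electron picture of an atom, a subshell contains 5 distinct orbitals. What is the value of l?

l = 2 (d)

2l+1 = 5 gives l = 2.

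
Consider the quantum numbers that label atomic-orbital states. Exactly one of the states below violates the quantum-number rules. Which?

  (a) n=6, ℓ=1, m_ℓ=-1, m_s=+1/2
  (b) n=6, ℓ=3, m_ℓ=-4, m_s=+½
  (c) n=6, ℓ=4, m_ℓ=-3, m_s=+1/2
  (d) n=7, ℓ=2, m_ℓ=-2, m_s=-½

(b)

(b) has |m_ℓ| = 4 > ℓ = 3, violating −ℓ ≤ m_ℓ ≤ ℓ.
The remaining sets (a), (c), (d) satisfy all four rules.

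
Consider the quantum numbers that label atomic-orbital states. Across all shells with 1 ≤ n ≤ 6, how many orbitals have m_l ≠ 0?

Per-shell orbital counts meeting the constraint:
n=2 → 2; n=3 → 6; n=4 → 12; n=5 → 20; n=6 → 30.
Total orbitals: 2 + 6 + 12 + 20 + 30 = 70.

70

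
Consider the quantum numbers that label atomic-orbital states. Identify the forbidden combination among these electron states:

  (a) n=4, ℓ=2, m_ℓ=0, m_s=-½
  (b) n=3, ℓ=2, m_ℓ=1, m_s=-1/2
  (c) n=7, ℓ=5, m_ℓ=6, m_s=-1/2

(c) has |m_ℓ| = 6 > ℓ = 5, violating −ℓ ≤ m_ℓ ≤ ℓ.
The remaining sets (a), (b) satisfy all four rules.

(c)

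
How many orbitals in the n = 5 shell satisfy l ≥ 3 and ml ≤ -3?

3

Per l-value: l=3 → 1; l=4 → 2.
Total orbitals: 1 + 2 = 3.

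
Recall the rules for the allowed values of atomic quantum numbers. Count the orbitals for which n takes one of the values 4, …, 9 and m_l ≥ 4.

For each n in the range, tally the orbitals obeying m_l ≥ 4:
n=5 → 1; n=6 → 3; n=7 → 6; n=8 → 10; n=9 → 15.
Total orbitals: 1 + 3 + 6 + 10 + 15 = 35.

35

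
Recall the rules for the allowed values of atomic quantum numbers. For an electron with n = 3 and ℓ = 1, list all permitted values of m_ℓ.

-1, 0, 1

m_ℓ takes every integer from −ℓ to +ℓ. With ℓ = 1 that gives the 3 values -1, 0, 1.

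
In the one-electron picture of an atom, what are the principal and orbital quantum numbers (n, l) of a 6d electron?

The leading integer gives n = 6; the letter 'd' means l = 2.

n = 6, l = 2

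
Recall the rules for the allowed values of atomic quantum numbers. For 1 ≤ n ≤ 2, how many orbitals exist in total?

5

Total orbitals = 1² + 2² = 5.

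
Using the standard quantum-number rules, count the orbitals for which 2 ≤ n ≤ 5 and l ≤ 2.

31

Count contributing orbitals for each principal shell:
n=2 → 4; n=3 → 9; n=4 → 9; n=5 → 9.
Total orbitals: 4 + 9 + 9 + 9 = 31.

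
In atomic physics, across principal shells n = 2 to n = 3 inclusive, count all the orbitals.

13

Shell n has n² orbitals: 2²=4 + 3²=9 = 13 orbitals.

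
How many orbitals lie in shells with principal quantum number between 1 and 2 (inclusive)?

Shell n has n² orbitals: 1²=1 + 2²=4 = 5 orbitals.

5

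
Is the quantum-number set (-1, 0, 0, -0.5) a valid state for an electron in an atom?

The principal quantum number must be a positive integer (n ≥ 1), but here n = -1.

Not allowed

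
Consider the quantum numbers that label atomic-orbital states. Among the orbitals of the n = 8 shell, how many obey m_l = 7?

With n = 8 the allowed l are 0, 1, …, 7.
Contributions: l=7 → 1.
Total orbitals: 1.

1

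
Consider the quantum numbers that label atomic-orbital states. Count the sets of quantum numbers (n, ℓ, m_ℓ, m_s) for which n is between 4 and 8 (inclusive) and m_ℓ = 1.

50

Go shell by shell, enumerating (ℓ, m_ℓ) with m_ℓ = 1:
n=4 → 3; n=5 → 4; n=6 → 5; n=7 → 6; n=8 → 7.
Orbitals: 3 + 4 + 5 + 6 + 7 = 25. Including both spin states (m_s = ±1/2) gives 2 × 25 = 50 states.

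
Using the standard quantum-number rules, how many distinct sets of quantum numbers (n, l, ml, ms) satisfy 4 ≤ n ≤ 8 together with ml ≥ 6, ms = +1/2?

Per-shell orbital counts meeting the constraint:
n=7 → 1; n=8 → 3.
Orbitals: 1 + 3 = 4. With ms fixed to +1/2 there is one state per orbital, so 4 states.

4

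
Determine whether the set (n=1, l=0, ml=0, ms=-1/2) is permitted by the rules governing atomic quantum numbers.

Allowed

n = 1 is a positive integer. l = 0 satisfies 0 ≤ l ≤ n−1 = 0. ml = 0 lies in the range −l … +l (here 0). ms = -1/2 is one of ±1/2.
All four constraints are satisfied.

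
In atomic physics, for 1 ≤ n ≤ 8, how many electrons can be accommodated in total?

Total orbitals = 1² + 2² + 3² + 4² + 5² + 6² + 7² + 8² = 204. Doubling for spin gives 408 electrons.

408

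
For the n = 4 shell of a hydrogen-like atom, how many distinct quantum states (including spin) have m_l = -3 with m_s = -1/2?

The n = 4 shell has l = 0 through 3; check each.
Orbitals with m_l = -3, by l: l=3 → 1.
Orbitals: 1. With m_s fixed to a single value there is one state per orbital, giving 1 state.

1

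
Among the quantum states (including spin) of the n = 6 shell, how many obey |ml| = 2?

Orbitals with |ml| = 2, by l: l=2 → 2; l=3 → 2; l=4 → 2; l=5 → 2.
Orbitals: 2 + 2 + 2 + 2 = 8. Each orbital carries two spin states, so 8 × 2 = 16 states.

16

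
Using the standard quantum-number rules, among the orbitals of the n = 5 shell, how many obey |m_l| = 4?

The (l, m_l) pairs meeting |m_l| = 4 give: l=4 → 2.
Total orbitals: 2.

2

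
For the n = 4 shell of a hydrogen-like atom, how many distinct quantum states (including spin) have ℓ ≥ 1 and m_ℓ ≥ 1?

12

With n = 4 the allowed ℓ are 0, 1, …, 3.
Orbitals with ℓ ≥ 1 and m_ℓ ≥ 1, by ℓ: ℓ=1 → 1; ℓ=2 → 2; ℓ=3 → 3.
Orbitals: 1 + 2 + 3 = 6. Each orbital carries two spin states, so 6 × 2 = 12 states.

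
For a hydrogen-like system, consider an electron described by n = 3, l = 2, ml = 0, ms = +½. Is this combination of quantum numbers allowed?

Yes

n = 3 is a positive integer. l = 2 satisfies 0 ≤ l ≤ n−1 = 2. ml = 0 lies in the range −l … +l (here −2 … 2). ms = +1/2 is one of ±1/2.
All four constraints are satisfied.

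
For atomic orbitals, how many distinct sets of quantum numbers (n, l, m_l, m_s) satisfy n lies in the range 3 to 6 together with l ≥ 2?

140

Per-shell orbital counts meeting the constraint:
n=3 → 5; n=4 → 12; n=5 → 21; n=6 → 32.
Orbitals: 5 + 12 + 21 + 32 = 70. Including both spin states (m_s = ±1/2) gives 2 × 70 = 140 states.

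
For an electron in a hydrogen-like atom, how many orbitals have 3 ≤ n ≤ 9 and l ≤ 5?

194

For each n in the range, tally the orbitals obeying l ≤ 5:
n=3 → 9; n=4 → 16; n=5 → 25; n=6 → 36; n=7 → 36; n=8 → 36; n=9 → 36.
Total orbitals: 9 + 16 + 25 + 36 + 36 + 36 + 36 = 194.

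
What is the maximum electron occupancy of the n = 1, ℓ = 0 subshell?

A subshell with ℓ = 0 has 2ℓ+1 = 1 orbital, each holding 2 electrons (spin ±1/2), so 1 × 2 = 2.

2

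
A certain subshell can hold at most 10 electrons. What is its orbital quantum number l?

l = 2 (d)

2(2l+1) = 10 ⇒ 2l+1 = 5 ⇒ l = 2.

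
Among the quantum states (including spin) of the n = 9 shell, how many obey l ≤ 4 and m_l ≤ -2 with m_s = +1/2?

6

Go through l = 0, …, 8 (the values permitted for n = 9).
Contributions: l=2 → 1; l=3 → 2; l=4 → 3.
Orbitals: 1 + 2 + 3 = 6. With m_s fixed to a single value there is one state per orbital, giving 6 states.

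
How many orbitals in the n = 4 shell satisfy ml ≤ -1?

6

The n = 4 shell has l = 0 through 3; check each.
The (l, ml) pairs meeting ml ≤ -1 give: l=1 → 1; l=2 → 2; l=3 → 3.
Total orbitals: 1 + 2 + 3 = 6.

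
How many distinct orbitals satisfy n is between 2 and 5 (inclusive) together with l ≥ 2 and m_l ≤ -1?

16

Per-shell orbital counts meeting the constraint:
n=3 → 2; n=4 → 5; n=5 → 9.
Total orbitals: 2 + 5 + 9 = 16.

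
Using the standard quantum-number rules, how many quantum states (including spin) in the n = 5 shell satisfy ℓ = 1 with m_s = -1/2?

3

For n = 5, ℓ ranges over 0 … 4.
The (ℓ, m_ℓ) pairs meeting ℓ = 1 give: ℓ=1 → 3.
Orbitals: 3. With m_s fixed to a single value there is one state per orbital, giving 3 states.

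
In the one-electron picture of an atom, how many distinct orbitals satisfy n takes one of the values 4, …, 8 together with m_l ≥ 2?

Go shell by shell, enumerating (l, m_l) with m_l ≥ 2:
n=4 → 3; n=5 → 6; n=6 → 10; n=7 → 15; n=8 → 21.
Total orbitals: 3 + 6 + 10 + 15 + 21 = 55.

55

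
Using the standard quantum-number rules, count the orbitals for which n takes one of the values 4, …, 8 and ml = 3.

Treat each shell separately and count matching orbitals:
n=4 → 1; n=5 → 2; n=6 → 3; n=7 → 4; n=8 → 5.
Total orbitals: 1 + 2 + 3 + 4 + 5 = 15.

15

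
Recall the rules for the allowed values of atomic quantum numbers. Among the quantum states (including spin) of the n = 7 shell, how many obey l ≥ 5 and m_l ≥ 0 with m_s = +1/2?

13

Orbitals with l ≥ 5 and m_l ≥ 0, by l: l=5 → 6; l=6 → 7.
Orbitals: 6 + 7 = 13. With m_s fixed to a single value there is one state per orbital, giving 13 states.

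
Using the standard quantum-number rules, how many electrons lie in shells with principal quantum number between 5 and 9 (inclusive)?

Shell n has n² orbitals: 5²=25 + 6²=36 + 7²=49 + 8²=64 + 9²=81 = 255 orbitals.
Two spin states per orbital: 2 × 255 = 510 electrons.

510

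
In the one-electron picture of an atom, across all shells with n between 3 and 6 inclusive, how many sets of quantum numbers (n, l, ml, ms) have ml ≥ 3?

20

Treat each shell separately and count matching orbitals:
n=4 → 1; n=5 → 3; n=6 → 6.
Orbitals: 1 + 3 + 6 = 10. Including both spin states (ms = ±1/2) gives 2 × 10 = 20 states.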